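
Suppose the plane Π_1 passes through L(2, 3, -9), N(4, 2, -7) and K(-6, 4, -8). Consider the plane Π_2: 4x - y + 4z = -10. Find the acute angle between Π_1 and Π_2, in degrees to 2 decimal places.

80.61

LN = (2, -1, 2), LK = (-8, 1, 1); a normal to Π_1 is LN × LK = (-3, -18, -6).
Using L: Π_1 has equation -3x - 18y - 6z = -6.
cos θ = |n₁·n₂| / (|n₁||n₂|) = |-18| / (√369 · √33).
θ = arccos(0.16312) ≈ 80.61°.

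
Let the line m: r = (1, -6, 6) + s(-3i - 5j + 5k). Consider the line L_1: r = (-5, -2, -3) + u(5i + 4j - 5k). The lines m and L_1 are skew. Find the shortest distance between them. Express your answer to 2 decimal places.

Common perpendicular direction n = (-3, -5, 5) × (5, 4, -5) = (5, 10, 13).
With w = (-5, -2, -3) − (1, -6, 6) = (-6, 4, -9), w · n = -107.
Distance = |w · n| / |n| = |-107| / √294 ≈ 6.24.

6.24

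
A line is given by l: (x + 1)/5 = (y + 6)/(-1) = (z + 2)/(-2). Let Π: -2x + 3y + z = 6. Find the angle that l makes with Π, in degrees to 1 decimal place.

l has direction (5, -1, -2) through (-1, -6, -2).
sin θ = |n·v| / (|n||v|) = |-15| / (√14 · √30) = 0.73193.
θ ≈ 47.0°.

47.0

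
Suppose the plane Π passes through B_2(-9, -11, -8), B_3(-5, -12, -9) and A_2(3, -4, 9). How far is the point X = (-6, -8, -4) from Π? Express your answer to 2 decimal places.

1.22

B_2B_3 = (4, -1, -1), B_2A_2 = (12, 7, 17); a normal to Π is B_2B_3 × B_2A_2 = (-10, -80, 40).
Using B_2: Π has equation -10x - 80y + 40z = 650.
n·X − d = (-10)·(-6) + (-80)·(-8) + (40)·(-4) − 650 = -110; |n| = √8100.
Distance = |-110| / √8100 = 110/√8100 ≈ 1.22.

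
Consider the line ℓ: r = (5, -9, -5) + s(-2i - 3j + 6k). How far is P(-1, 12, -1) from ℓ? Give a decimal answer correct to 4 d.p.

Taking (5, -9, -5) on ℓ with direction v = (-2, -3, 6): w = P − (5, -9, -5) = (-6, 21, 4), and w × v = (138, 28, 60).
Distance = |w × v| / |v| = √23428 / √49 ≈ 21.8660.

21.8660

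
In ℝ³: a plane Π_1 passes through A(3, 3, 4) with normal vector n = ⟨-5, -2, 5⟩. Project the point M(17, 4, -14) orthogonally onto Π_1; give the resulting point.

Π_1: n·r = n·A gives -5x - 2y + 5z = -1.
Foot = M − λn with λ = (n·M − d)/|n|² = (-163 − (-1))/54 = -3.
Foot = (17, 4, -14) − (-3)·(-5, -2, 5) = (2, -2, 1).

(2, -2, 1)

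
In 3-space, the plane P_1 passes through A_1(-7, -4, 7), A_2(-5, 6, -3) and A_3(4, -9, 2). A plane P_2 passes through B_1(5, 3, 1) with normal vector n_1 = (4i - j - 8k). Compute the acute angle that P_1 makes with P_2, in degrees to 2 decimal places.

66.71

A_1A_2 = (2, 10, -10), A_1A_3 = (11, -5, -5); a normal to P_1 is A_1A_2 × A_1A_3 = (-100, -100, -120).
Using A_1: P_1 has equation -100x - 100y - 120z = 260.
P_2: n_1·r = n_1·B_1 gives 4x - y - 8z = 9.
cos θ = |n₁·n₂| / (|n₁||n₂|) = |660| / (√34400 · √81).
θ = arccos(0.39539) ≈ 66.71°.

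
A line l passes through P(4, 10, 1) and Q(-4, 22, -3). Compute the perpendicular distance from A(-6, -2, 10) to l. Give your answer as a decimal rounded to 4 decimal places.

16.7439

A direction vector for l is Q − P = (-8, 12, -4).
Taking (4, 10, 1) on l with direction v = (-8, 12, -4): w = A − (4, 10, 1) = (-10, -12, 9), and w × v = (-60, -112, -216).
Distance = |w × v| / |v| = √62800 / √224 ≈ 16.7439.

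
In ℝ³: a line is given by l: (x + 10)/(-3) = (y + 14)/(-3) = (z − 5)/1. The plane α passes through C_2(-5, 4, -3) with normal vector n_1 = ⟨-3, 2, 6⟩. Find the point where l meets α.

l has direction (-3, -3, 1) through (-10, -14, 5).
α: n_1·r = n_1·C_2 gives -3x + 2y + 6z = 5.
Substitute r = (-10, -14, 5) + t(-3, -3, 1) into the plane: 32 + 9t = 5, so t = -3.
Intersection: (-10, -14, 5) + (-3)·(-3, -3, 1) = (-1, -5, 2).

(-1, -5, 2)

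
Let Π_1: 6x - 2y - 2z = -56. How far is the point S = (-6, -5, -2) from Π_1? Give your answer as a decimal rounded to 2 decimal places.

5.13

n·S − d = (6)·(-6) + (-2)·(-5) + (-2)·(-2) − (-56) = 34; |n| = √44.
Distance = |34| / √44 = 34/√44 ≈ 5.13.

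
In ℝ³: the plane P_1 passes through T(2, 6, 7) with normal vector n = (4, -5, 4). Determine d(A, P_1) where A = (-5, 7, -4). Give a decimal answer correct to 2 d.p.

10.20

P_1: n·r = n·T gives 4x - 5y + 4z = 6.
n·A − d = (4)·(-5) + (-5)·(7) + (4)·(-4) − 6 = -77; |n| = √57.
Distance = |-77| / √57 = 77/√57 ≈ 10.20.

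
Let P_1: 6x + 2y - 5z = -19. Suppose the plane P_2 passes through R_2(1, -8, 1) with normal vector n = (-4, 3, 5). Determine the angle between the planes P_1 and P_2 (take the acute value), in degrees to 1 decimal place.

P_2: n·r = n·R_2 gives -4x + 3y + 5z = -23.
cos θ = |n₁·n₂| / (|n₁||n₂|) = |-43| / (√65 · √50).
θ = arccos(0.75427) ≈ 41.0°.

41.0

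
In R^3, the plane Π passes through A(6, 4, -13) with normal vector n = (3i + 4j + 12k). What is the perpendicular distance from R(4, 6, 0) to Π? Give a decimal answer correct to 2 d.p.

Π: n·r = n·A gives 3x + 4y + 12z = -122.
n·R − d = (3)·(4) + (4)·(6) + (12)·(0) − (-122) = 158; |n| = √169.
Distance = |158| / √169 = 158/√169 ≈ 12.15.

12.15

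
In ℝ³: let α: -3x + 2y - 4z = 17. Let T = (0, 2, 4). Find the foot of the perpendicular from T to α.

(-3, 4, 0)

Foot = T − λn with λ = (n·T − d)/|n|² = (-12 − 17)/29 = -1.
Foot = (0, 2, 4) − (-1)·(-3, 2, -4) = (-3, 4, 0).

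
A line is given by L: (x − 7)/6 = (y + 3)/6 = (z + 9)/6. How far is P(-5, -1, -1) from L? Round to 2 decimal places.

14.51

L has direction (6, 6, 6) through (7, -3, -9).
Taking (7, -3, -9) on L with direction v = (6, 6, 6): w = P − (7, -3, -9) = (-12, 2, 8), and w × v = (-36, 120, -84).
Distance = |w × v| / |v| = √22752 / √108 ≈ 14.51.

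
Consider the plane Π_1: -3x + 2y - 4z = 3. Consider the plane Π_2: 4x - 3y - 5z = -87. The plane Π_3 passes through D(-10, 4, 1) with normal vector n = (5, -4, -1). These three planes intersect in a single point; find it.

Π_3: n·r = n·D gives 5x - 4y - z = -67.
Solving the 3×3 linear system -3x + 2y - 4z = 3, 4x - 3y - 5z = -87, 5x - 4y - z = -67 (e.g. by elimination or Cramer's rule, determinant = 13) gives (-11, 1, 8).

(-11, 1, 8)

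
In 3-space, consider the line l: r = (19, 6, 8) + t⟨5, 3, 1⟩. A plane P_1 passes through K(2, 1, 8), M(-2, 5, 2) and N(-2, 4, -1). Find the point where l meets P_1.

(4, -3, 5)

KM = (-4, 4, -6), KN = (-4, 3, -9); a normal to P_1 is KM × KN = (-18, -12, 4).
Using K: P_1 has equation -18x - 12y + 4z = -16.
Substitute r = (19, 6, 8) + t(5, 3, 1) into the plane: -382 + (-122)t = -16, so t = -3.
Intersection: (19, 6, 8) + (-3)·(5, 3, 1) = (4, -3, 5).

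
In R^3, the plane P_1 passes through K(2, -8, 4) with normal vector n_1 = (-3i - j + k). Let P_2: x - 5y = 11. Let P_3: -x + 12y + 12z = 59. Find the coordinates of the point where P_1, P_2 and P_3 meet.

P_1: n_1·r = n_1·K gives -3x - y + z = 6.
Solving the 3×3 linear system -3x - y + z = 6, x - 5y = 11, -x + 12y + 12z = 59 (e.g. by elimination or Cramer's rule, determinant = 199) gives (1, -2, 7).

(1, -2, 7)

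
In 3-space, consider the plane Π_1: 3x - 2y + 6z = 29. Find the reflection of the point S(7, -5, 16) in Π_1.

(-5, 3, -8)

λ = (n·S − d)/|n|² = (127 − 29)/49 = 2.
Reflection = S − 2λn = (7, -5, 16) − 4·(3, -2, 6) = (-5, 3, -8).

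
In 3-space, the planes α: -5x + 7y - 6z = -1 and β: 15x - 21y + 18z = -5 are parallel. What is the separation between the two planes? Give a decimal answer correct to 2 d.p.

0.25

Rescale β by 1/(-3): -5x + 7y - 6z = 5/3. Then distance = |-1 − (5/3)| / √110 ≈ 0.25.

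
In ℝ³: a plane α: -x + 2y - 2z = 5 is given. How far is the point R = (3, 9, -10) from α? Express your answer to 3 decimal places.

n·R − d = (-1)·(3) + (2)·(9) + (-2)·(-10) − 5 = 30; |n| = √9.
Distance = |30| / √9 = 30/√9 ≈ 10.000.

10.000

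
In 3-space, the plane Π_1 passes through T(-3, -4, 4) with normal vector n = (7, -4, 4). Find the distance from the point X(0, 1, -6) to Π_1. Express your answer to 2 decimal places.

Π_1: n·r = n·T gives 7x - 4y + 4z = 11.
n·X − d = (7)·(0) + (-4)·(1) + (4)·(-6) − 11 = -39; |n| = √81.
Distance = |-39| / √81 = 39/√81 ≈ 4.33.

4.33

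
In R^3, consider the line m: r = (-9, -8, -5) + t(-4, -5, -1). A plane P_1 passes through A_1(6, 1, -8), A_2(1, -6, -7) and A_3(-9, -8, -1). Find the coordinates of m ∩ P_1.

(-1, 2, -3)

A_1A_2 = (-5, -7, 1), A_1A_3 = (-15, -9, 7); a normal to P_1 is A_1A_2 × A_1A_3 = (-40, 20, -60).
Using A_1: P_1 has equation -40x + 20y - 60z = 260.
Substitute r = (-9, -8, -5) + t(-4, -5, -1) into the plane: 500 + 120t = 260, so t = -2.
Intersection: (-9, -8, -5) + (-2)·(-4, -5, -1) = (-1, 2, -3).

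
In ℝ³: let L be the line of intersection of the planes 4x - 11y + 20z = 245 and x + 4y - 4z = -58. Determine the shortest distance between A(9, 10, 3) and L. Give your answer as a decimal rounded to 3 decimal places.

Direction of L: (4, -11, 20) × (1, 4, -4) = (-36, 36, 27).
A point on L: solving the two plane equations with x = 6 gives (6, -11, 5).
Taking (6, -11, 5) on L with direction v = (-36, 36, 27): w = A − (6, -11, 5) = (3, 21, -2), and w × v = (639, -9, 864).
Distance = |w × v| / |v| = √1154898 / √3321 ≈ 18.648.

18.648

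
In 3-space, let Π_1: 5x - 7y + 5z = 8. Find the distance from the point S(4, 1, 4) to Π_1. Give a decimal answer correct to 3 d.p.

2.513

n·S − d = (5)·(4) + (-7)·(1) + (5)·(4) − 8 = 25; |n| = √99.
Distance = |25| / √99 = 25/√99 ≈ 2.513.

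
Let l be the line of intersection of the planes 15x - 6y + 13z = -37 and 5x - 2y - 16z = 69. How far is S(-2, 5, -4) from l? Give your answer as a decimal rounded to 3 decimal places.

4.642

Direction of l: (15, -6, 13) × (5, -2, -16) = (122, 305, 0).
A point on l: solving the two plane equations with x = 3 gives (3, 5, -4).
Taking (3, 5, -4) on l with direction v = (122, 305, 0): w = S − (3, 5, -4) = (-5, 0, 0), and w × v = (0, 0, -1525).
Distance = |w × v| / |v| = √2325625 / √107909 ≈ 4.642.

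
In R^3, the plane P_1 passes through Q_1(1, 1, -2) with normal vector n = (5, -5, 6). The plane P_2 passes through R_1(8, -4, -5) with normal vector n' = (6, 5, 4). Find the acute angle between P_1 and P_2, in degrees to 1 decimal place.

69.1

P_1: n·r = n·Q_1 gives 5x - 5y + 6z = -12.
P_2: n'·r = n'·R_1 gives 6x + 5y + 4z = 8.
cos θ = |n₁·n₂| / (|n₁||n₂|) = |29| / (√86 · √77).
θ = arccos(0.35637) ≈ 69.1°.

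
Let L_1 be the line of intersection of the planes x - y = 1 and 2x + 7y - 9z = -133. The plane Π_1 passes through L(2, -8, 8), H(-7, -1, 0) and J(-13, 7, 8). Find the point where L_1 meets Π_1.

(-2, -3, 12)

Direction of L_1: (1, -1, 0) × (2, 7, -9) = (9, 9, 9).
A point on L_1: solving the two plane equations with x = 0 gives (0, -1, 14).
LH = (-9, 7, -8), LJ = (-15, 15, 0); a normal to Π_1 is LH × LJ = (120, 120, -30).
Using L: Π_1 has equation 120x + 120y - 30z = -960.
Substitute r = (0, -1, 14) + t(9, 9, 9) into the plane: -540 + 1890t = -960, so t = -2/9.
Intersection: (0, -1, 14) + (-2/9)·(9, 9, 9) = (-2, -3, 12).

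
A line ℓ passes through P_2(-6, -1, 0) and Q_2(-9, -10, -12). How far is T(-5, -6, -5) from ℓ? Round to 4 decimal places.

2.5570

A direction vector for ℓ is Q_2 − P_2 = (-3, -9, -12).
Taking (-6, -1, 0) on ℓ with direction v = (-3, -9, -12): w = T − (-6, -1, 0) = (1, -5, -5), and w × v = (15, 27, -24).
Distance = |w × v| / |v| = √1530 / √234 ≈ 2.5570.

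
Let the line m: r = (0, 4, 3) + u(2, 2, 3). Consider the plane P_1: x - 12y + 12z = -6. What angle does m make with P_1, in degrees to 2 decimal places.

11.52

sin θ = |n·v| / (|n||v|) = |14| / (√289 · √17) = 0.19974.
θ ≈ 11.52°.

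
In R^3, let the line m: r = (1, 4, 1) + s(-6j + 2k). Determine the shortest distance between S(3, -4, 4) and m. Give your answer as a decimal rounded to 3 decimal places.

2.025

Taking (1, 4, 1) on m with direction v = (0, -6, 2): w = S − (1, 4, 1) = (2, -8, 3), and w × v = (2, -4, -12).
Distance = |w × v| / |v| = √164 / √40 ≈ 2.025.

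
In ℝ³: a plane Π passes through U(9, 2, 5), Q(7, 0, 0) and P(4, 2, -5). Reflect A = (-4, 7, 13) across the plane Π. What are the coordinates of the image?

UQ = (-2, -2, -5), UP = (-5, 0, -10); a normal to Π is UQ × UP = (20, 5, -10).
Using U: Π has equation 20x + 5y - 10z = 140.
λ = (n·A − d)/|n|² = (-175 − 140)/525 = -3/5.
Reflection = A − 2λn = (-4, 7, 13) − (-6/5)·(20, 5, -10) = (20, 13, 1).

(20, 13, 1)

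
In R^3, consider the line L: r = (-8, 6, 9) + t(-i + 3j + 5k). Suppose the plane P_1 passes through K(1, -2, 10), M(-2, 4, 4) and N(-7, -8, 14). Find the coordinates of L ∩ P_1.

KM = (-3, 6, -6), KN = (-8, -6, 4); a normal to P_1 is KM × KN = (-12, 60, 66).
Using K: P_1 has equation -12x + 60y + 66z = 528.
Substitute r = (-8, 6, 9) + t(-1, 3, 5) into the plane: 1050 + 522t = 528, so t = -1.
Intersection: (-8, 6, 9) + (-1)·(-1, 3, 5) = (-7, 3, 4).

(-7, 3, 4)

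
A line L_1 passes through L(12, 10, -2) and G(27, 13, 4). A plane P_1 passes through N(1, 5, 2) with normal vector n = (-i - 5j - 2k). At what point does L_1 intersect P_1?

(2, 8, -6)

A direction vector for L_1 is G − L = (15, 3, 6).
P_1: n·r = n·N gives -x - 5y - 2z = -30.
Substitute r = (12, 10, -2) + t(15, 3, 6) into the plane: -58 + (-42)t = -30, so t = -2/3.
Intersection: (12, 10, -2) + (-2/3)·(15, 3, 6) = (2, 8, -6).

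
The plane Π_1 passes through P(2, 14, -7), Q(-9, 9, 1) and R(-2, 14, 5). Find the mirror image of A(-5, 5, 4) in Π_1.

PQ = (-11, -5, 8), PR = (-4, 0, 12); a normal to Π_1 is PQ × PR = (-60, 100, -20).
Using P: Π_1 has equation -60x + 100y - 20z = 1420.
λ = (n·A − d)/|n|² = (720 − 1420)/14000 = -1/20.
Reflection = A − 2λn = (-5, 5, 4) − (-1/10)·(-60, 100, -20) = (-11, 15, 2).

(-11, 15, 2)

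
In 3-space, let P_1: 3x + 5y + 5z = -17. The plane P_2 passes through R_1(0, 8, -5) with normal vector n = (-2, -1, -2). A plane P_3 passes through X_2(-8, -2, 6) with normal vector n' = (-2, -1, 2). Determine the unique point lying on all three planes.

(-4, -8, 7)

P_2: n·r = n·R_1 gives -2x - y - 2z = 2.
P_3: n'·r = n'·X_2 gives -2x - y + 2z = 30.
Solving the 3×3 linear system 3x + 5y + 5z = -17, -2x - y - 2z = 2, -2x - y + 2z = 30 (e.g. by elimination or Cramer's rule, determinant = 28) gives (-4, -8, 7).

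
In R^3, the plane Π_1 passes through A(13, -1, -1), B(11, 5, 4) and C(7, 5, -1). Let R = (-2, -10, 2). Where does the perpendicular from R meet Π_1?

(8, 0, -6)

AB = (-2, 6, 5), AC = (-6, 6, 0); a normal to Π_1 is AB × AC = (-30, -30, 24).
Using A: Π_1 has equation -30x - 30y + 24z = -384.
Foot = R − λn with λ = (n·R − d)/|n|² = (408 − (-384))/2376 = 1/3.
Foot = (-2, -10, 2) − (1/3)·(-30, -30, 24) = (8, 0, -6).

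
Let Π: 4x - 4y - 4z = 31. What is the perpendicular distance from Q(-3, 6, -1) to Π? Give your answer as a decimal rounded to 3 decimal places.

9.093

n·Q − d = (4)·(-3) + (-4)·(6) + (-4)·(-1) − 31 = -63; |n| = √48.
Distance = |-63| / √48 = 63/√48 ≈ 9.093.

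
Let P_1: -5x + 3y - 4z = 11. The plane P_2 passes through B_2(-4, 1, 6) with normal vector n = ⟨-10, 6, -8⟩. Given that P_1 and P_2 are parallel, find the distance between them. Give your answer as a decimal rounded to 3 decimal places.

P_2: n·r = n·B_2 gives -10x + 6y - 8z = -2.
Rescale P_2 by 1/2: -5x + 3y - 4z = -1. Then distance = |11 − (-1)| / √50 ≈ 1.697.

1.697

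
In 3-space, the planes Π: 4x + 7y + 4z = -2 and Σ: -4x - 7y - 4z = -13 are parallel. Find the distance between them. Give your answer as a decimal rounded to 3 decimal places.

1.667

Rescale Σ by 1/(-1): 4x + 7y + 4z = 13. Then distance = |-2 − 13| / √81 ≈ 1.667.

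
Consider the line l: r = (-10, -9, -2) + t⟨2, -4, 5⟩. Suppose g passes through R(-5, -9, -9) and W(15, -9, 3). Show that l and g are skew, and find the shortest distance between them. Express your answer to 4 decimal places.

6.6482

A direction vector for g is W − R = (20, 0, 12).
Common perpendicular direction n = (2, -4, 5) × (20, 0, 12) = (-48, 76, 80).
With w = (-5, -9, -9) − (-10, -9, -2) = (5, 0, -7), w · n = -800.
Since n ≠ 0 the lines are not parallel, and w · n = -800 ≠ 0 so they do not intersect; hence they are skew.
Distance = |w · n| / |n| = |-800| / √14480 ≈ 6.6482.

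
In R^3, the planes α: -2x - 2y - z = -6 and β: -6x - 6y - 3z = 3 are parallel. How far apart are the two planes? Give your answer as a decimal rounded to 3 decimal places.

Rescale β by 1/3: -2x - 2y - z = 1. Then distance = |-6 − 1| / √9 ≈ 2.333.

2.333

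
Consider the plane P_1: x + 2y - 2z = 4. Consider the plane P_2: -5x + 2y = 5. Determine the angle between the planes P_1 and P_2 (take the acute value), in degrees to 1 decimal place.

86.5

cos θ = |n₁·n₂| / (|n₁||n₂|) = |-1| / (√9 · √29).
θ = arccos(0.06190) ≈ 86.5°.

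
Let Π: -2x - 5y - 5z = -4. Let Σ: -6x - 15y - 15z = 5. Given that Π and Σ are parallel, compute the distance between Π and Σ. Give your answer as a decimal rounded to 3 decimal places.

0.771

Rescale Σ by 1/3: -2x - 5y - 5z = 5/3. Then distance = |-4 − (5/3)| / √54 ≈ 0.771.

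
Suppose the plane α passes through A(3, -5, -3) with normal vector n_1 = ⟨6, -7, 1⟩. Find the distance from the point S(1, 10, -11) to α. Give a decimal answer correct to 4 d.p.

α: n_1·r = n_1·A gives 6x - 7y + z = 50.
n·S − d = (6)·(1) + (-7)·(10) + (1)·(-11) − 50 = -125; |n| = √86.
Distance = |-125| / √86 = 125/√86 ≈ 13.4791.

13.4791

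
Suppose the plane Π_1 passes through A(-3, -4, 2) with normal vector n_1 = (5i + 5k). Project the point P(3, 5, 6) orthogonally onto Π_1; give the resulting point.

Π_1: n_1·r = n_1·A gives 5x + 5z = -5.
Foot = P − λn with λ = (n·P − d)/|n|² = (45 − (-5))/50 = 1.
Foot = (3, 5, 6) − 1·(5, 0, 5) = (-2, 5, 1).

(-2, 5, 1)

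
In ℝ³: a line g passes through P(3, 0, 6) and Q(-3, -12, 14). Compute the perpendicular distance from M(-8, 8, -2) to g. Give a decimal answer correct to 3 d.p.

A direction vector for g is Q − P = (-6, -12, 8).
Taking (3, 0, 6) on g with direction v = (-6, -12, 8): w = M − (3, 0, 6) = (-11, 8, -8), and w × v = (-32, 136, 180).
Distance = |w × v| / |v| = √51920 / √244 ≈ 14.587.

14.587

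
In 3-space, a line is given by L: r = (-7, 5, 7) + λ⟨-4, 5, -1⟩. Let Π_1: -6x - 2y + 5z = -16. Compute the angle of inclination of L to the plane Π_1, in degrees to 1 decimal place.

9.9

sin θ = |n·v| / (|n||v|) = |9| / (√65 · √42) = 0.17225.
θ ≈ 9.9°.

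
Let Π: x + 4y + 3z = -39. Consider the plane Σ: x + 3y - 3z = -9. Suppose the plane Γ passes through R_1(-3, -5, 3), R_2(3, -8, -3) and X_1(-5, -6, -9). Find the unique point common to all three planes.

(-3, -6, -4)

R_1R_2 = (6, -3, -6), R_1X_1 = (-2, -1, -12); a normal to Γ is R_1R_2 × R_1X_1 = (30, 84, -12).
Using R_1: Γ has equation 30x + 84y - 12z = -546.
Solving the 3×3 linear system x + 4y + 3z = -39, x + 3y - 3z = -9, 30x + 84y - 12z = -546 (e.g. by elimination or Cramer's rule, determinant = -114) gives (-3, -6, -4).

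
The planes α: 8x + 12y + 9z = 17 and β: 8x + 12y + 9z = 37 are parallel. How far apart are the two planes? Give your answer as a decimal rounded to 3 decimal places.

1.176

Same normal n = (8, 12, 9) with |n| = √289; distance = |17 − 37| / |n| = 20/√289 ≈ 1.176.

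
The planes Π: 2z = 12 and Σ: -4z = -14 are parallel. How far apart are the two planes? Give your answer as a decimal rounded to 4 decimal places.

2.5000

Rescale Σ by 1/(-2): 2z = 7. Then distance = |12 − 7| / √4 ≈ 2.5000.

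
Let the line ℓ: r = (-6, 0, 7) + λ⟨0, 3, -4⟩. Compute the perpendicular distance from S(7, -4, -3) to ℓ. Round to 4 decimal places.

Taking (-6, 0, 7) on ℓ with direction v = (0, 3, -4): w = S − (-6, 0, 7) = (13, -4, -10), and w × v = (46, 52, 39).
Distance = |w × v| / |v| = √6341 / √25 ≈ 15.9261.

15.9261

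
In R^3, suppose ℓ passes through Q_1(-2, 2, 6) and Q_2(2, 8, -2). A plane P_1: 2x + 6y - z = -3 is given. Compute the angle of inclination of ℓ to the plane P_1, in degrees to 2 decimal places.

A direction vector for ℓ is Q_2 − Q_1 = (4, 6, -8).
sin θ = |n·v| / (|n||v|) = |52| / (√41 · √116) = 0.75402.
θ ≈ 48.94°.

48.94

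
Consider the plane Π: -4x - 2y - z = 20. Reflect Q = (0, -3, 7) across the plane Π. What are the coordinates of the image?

λ = (n·Q − d)/|n|² = (-1 − 20)/21 = -1.
Reflection = Q − 2λn = (0, -3, 7) − (-2)·(-4, -2, -1) = (-8, -7, 5).

(-8, -7, 5)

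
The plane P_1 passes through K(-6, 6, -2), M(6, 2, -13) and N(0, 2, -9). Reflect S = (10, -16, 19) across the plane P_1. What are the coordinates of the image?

(-22, 20, -29)

KM = (12, -4, -11), KN = (6, -4, -7); a normal to P_1 is KM × KN = (-16, 18, -24).
Using K: P_1 has equation -16x + 18y - 24z = 252.
λ = (n·S − d)/|n|² = (-904 − 252)/1156 = -1.
Reflection = S − 2λn = (10, -16, 19) − (-2)·(-16, 18, -24) = (-22, 20, -29).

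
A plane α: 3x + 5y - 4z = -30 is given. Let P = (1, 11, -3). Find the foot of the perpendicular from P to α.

(-5, 1, 5)

Foot = P − λn with λ = (n·P − d)/|n|² = (70 − (-30))/50 = 2.
Foot = (1, 11, -3) − 2·(3, 5, -4) = (-5, 1, 5).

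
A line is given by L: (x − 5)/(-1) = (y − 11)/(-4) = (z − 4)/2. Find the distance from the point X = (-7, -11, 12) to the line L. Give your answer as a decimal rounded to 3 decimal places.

L has direction (-1, -4, 2) through (5, 11, 4).
Taking (5, 11, 4) on L with direction v = (-1, -4, 2): w = X − (5, 11, 4) = (-12, -22, 8), and w × v = (-12, 16, 26).
Distance = |w × v| / |v| = √1076 / √21 ≈ 7.158.

7.158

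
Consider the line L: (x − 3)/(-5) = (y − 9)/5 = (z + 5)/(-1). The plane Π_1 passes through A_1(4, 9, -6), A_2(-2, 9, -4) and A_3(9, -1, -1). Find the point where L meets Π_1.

(8, 4, -4)

L has direction (-5, 5, -1) through (3, 9, -5).
A_1A_2 = (-6, 0, 2), A_1A_3 = (5, -10, 5); a normal to Π_1 is A_1A_2 × A_1A_3 = (20, 40, 60).
Using A_1: Π_1 has equation 20x + 40y + 60z = 80.
Substitute r = (3, 9, -5) + t(-5, 5, -1) into the plane: 120 + 40t = 80, so t = -1.
Intersection: (3, 9, -5) + (-1)·(-5, 5, -1) = (8, 4, -4).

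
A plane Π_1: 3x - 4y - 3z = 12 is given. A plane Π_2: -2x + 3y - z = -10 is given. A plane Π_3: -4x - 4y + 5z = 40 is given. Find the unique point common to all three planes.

Solving the 3×3 linear system 3x - 4y - 3z = 12, -2x + 3y - z = -10, -4x - 4y + 5z = 40 (e.g. by elimination or Cramer's rule, determinant = -83) gives (-4, -6, 0).

(-4, -6, 0)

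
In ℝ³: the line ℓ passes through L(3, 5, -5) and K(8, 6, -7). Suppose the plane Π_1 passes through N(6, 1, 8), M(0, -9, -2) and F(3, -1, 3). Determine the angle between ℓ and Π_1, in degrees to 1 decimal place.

76.1

A direction vector for ℓ is K − L = (5, 1, -2).
NM = (-6, -10, -10), NF = (-3, -2, -5); a normal to Π_1 is NM × NF = (30, 0, -18).
Using N: Π_1 has equation 30x - 18z = 36.
sin θ = |n·v| / (|n||v|) = |186| / (√1224 · √30) = 0.97065.
θ ≈ 76.1°.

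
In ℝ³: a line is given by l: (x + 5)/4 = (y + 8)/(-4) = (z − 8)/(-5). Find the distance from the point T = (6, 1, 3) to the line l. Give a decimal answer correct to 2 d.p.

14.42

l has direction (4, -4, -5) through (-5, -8, 8).
Taking (-5, -8, 8) on l with direction v = (4, -4, -5): w = T − (-5, -8, 8) = (11, 9, -5), and w × v = (-65, 35, -80).
Distance = |w × v| / |v| = √11850 / √57 ≈ 14.42.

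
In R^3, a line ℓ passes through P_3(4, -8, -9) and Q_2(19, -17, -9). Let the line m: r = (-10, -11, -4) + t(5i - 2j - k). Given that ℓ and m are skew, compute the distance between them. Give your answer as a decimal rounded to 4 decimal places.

A direction vector for ℓ is Q_2 − P_3 = (15, -9, 0).
Common perpendicular direction n = (15, -9, 0) × (5, -2, -1) = (9, 15, 15).
With w = (-10, -11, -4) − (4, -8, -9) = (-14, -3, 5), w · n = -96.
Distance = |w · n| / |n| = |-96| / √531 ≈ 4.1660.

4.1660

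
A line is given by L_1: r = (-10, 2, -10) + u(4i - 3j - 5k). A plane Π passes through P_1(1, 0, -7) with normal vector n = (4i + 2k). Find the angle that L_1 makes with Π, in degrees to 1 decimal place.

Π: n·r = n·P_1 gives 4x + 2z = -10.
sin θ = |n·v| / (|n||v|) = |6| / (√20 · √50) = 0.18974.
θ ≈ 10.9°.

10.9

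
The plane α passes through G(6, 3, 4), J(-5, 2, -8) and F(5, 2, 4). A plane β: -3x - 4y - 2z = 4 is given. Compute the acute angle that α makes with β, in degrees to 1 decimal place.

72.4

GJ = (-11, -1, -12), GF = (-1, -1, 0); a normal to α is GJ × GF = (-12, 12, 10).
Using G: α has equation -12x + 12y + 10z = 4.
cos θ = |n₁·n₂| / (|n₁||n₂|) = |-32| / (√388 · √29).
θ = arccos(0.30167) ≈ 72.4°.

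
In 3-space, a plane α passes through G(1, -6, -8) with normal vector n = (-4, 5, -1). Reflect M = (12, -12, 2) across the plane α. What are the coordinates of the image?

α: n·r = n·G gives -4x + 5y - z = -26.
λ = (n·M − d)/|n|² = (-110 − (-26))/42 = -2.
Reflection = M − 2λn = (12, -12, 2) − (-4)·(-4, 5, -1) = (-4, 8, -2).

(-4, 8, -2)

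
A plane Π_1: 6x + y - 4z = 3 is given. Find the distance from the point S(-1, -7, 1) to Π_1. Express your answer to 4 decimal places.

2.7472

n·S − d = (6)·(-1) + (1)·(-7) + (-4)·(1) − 3 = -20; |n| = √53.
Distance = |-20| / √53 = 20/√53 ≈ 2.7472.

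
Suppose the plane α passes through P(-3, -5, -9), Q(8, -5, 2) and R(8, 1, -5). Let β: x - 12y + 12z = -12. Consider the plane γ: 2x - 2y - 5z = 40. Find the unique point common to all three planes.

(0, -5, -6)

PQ = (11, 0, 11), PR = (11, 6, 4); a normal to α is PQ × PR = (-66, 77, 66).
Using P: α has equation -66x + 77y + 66z = -781.
Solving the 3×3 linear system -66x + 77y + 66z = -781, x - 12y + 12z = -12, 2x - 2y - 5z = 40 (e.g. by elimination or Cramer's rule, determinant = -1859) gives (0, -5, -6).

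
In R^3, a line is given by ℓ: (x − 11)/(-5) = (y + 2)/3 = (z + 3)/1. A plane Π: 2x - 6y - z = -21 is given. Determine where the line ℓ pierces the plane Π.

ℓ has direction (-5, 3, 1) through (11, -2, -3).
Substitute r = (11, -2, -3) + t(-5, 3, 1) into the plane: 37 + (-29)t = -21, so t = 2.
Intersection: (11, -2, -3) + 2·(-5, 3, 1) = (1, 4, -1).

(1, 4, -1)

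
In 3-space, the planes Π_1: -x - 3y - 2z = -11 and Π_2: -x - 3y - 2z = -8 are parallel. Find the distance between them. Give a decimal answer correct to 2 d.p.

0.80

Same normal n = (-1, -3, -2) with |n| = √14; distance = |-11 − (-8)| / |n| = 3/√14 ≈ 0.80.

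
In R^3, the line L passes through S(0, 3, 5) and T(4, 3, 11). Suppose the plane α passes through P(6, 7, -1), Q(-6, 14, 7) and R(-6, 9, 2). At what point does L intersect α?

(-6, 3, -4)

A direction vector for L is T − S = (4, 0, 6).
PQ = (-12, 7, 8), PR = (-12, 2, 3); a normal to α is PQ × PR = (5, -60, 60).
Using P: α has equation 5x - 60y + 60z = -450.
Substitute r = (0, 3, 5) + t(4, 0, 6) into the plane: 120 + 380t = -450, so t = -3/2.
Intersection: (0, 3, 5) + (-3/2)·(4, 0, 6) = (-6, 3, -4).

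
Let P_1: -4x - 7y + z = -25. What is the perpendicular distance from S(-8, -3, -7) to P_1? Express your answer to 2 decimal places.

8.74

n·S − d = (-4)·(-8) + (-7)·(-3) + (1)·(-7) − (-25) = 71; |n| = √66.
Distance = |71| / √66 = 71/√66 ≈ 8.74.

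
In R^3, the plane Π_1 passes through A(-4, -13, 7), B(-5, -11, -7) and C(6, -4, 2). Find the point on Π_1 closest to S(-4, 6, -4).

(4, -4, -6)

AB = (-1, 2, -14), AC = (10, 9, -5); a normal to Π_1 is AB × AC = (116, -145, -29).
Using A: Π_1 has equation 116x - 145y - 29z = 1218.
Foot = S − λn with λ = (n·S − d)/|n|² = (-1218 − 1218)/35322 = -2/29.
Foot = (-4, 6, -4) − (-2/29)·(116, -145, -29) = (4, -4, -6).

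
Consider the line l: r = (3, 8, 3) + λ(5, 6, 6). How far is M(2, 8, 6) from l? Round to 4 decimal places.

Taking (3, 8, 3) on l with direction v = (5, 6, 6): w = M − (3, 8, 3) = (-1, 0, 3), and w × v = (-18, 21, -6).
Distance = |w × v| / |v| = √801 / √97 ≈ 2.8736.

2.8736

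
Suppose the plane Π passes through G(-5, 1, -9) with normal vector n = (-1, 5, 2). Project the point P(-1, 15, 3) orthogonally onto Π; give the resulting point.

(2, 0, -3)

Π: n·r = n·G gives -x + 5y + 2z = -8.
Foot = P − λn with λ = (n·P − d)/|n|² = (82 − (-8))/30 = 3.
Foot = (-1, 15, 3) − 3·(-1, 5, 2) = (2, 0, -3).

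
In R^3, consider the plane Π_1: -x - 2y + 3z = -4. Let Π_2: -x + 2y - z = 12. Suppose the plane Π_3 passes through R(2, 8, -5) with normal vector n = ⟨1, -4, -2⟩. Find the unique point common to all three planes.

Π_3: n·r = n·R gives x - 4y - 2z = -20.
Solving the 3×3 linear system -x - 2y + 3z = -4, -x + 2y - z = 12, x - 4y - 2z = -20 (e.g. by elimination or Cramer's rule, determinant = 20) gives (-4, 4, 0).

(-4, 4, 0)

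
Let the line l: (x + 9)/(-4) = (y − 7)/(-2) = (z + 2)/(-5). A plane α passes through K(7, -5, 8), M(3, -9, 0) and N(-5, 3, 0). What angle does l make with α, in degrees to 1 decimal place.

l has direction (-4, -2, -5) through (-9, 7, -2).
KM = (-4, -4, -8), KN = (-12, 8, -8); a normal to α is KM × KN = (96, 64, -80).
Using K: α has equation 96x + 64y - 80z = -288.
sin θ = |n·v| / (|n||v|) = |-112| / (√19712 · √45) = 0.11892.
θ ≈ 6.8°.

6.8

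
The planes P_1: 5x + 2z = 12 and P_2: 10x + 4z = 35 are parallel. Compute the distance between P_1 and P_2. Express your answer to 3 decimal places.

Rescale P_2 by 1/2: 5x + 2z = 35/2. Then distance = |12 − (35/2)| / √29 ≈ 1.021.

1.021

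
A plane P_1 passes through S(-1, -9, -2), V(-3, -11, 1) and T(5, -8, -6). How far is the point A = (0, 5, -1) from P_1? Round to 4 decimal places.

10.3333

SV = (-2, -2, 3), ST = (6, 1, -4); a normal to P_1 is SV × ST = (5, 10, 10).
Using S: P_1 has equation 5x + 10y + 10z = -115.
n·A − d = (5)·(0) + (10)·(5) + (10)·(-1) − (-115) = 155; |n| = √225.
Distance = |155| / √225 = 155/√225 ≈ 10.3333.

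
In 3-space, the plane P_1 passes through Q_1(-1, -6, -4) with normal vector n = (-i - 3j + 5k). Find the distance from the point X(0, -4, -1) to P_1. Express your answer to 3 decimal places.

1.352

P_1: n·r = n·Q_1 gives -x - 3y + 5z = -1.
n·X − d = (-1)·(0) + (-3)·(-4) + (5)·(-1) − (-1) = 8; |n| = √35.
Distance = |8| / √35 = 8/√35 ≈ 1.352.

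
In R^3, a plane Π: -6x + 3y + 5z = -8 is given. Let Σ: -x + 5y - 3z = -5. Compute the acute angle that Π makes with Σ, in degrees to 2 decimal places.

cos θ = |n₁·n₂| / (|n₁||n₂|) = |6| / (√70 · √35).
θ = arccos(0.12122) ≈ 83.04°.

83.04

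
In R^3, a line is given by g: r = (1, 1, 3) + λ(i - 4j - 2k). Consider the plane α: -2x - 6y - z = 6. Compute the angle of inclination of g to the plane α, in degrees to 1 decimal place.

sin θ = |n·v| / (|n||v|) = |24| / (√41 · √21) = 0.81792.
θ ≈ 54.9°.

54.9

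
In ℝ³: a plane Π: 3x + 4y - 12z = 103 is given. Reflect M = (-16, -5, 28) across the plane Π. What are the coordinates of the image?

λ = (n·M − d)/|n|² = (-404 − 103)/169 = -3.
Reflection = M − 2λn = (-16, -5, 28) − (-6)·(3, 4, -12) = (2, 19, -44).

(2, 19, -44)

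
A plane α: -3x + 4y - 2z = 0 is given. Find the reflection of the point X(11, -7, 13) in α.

(-7, 17, 1)

λ = (n·X − d)/|n|² = (-87 − 0)/29 = -3.
Reflection = X − 2λn = (11, -7, 13) − (-6)·(-3, 4, -2) = (-7, 17, 1).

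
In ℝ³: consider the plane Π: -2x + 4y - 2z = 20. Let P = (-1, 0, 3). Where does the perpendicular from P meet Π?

(-3, 4, 1)

Foot = P − λn with λ = (n·P − d)/|n|² = (-4 − 20)/24 = -1.
Foot = (-1, 0, 3) − (-1)·(-2, 4, -2) = (-3, 4, 1).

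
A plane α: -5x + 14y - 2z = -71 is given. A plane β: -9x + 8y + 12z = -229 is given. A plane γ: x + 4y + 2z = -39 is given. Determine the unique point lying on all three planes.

(5, -5, -12)

Solving the 3×3 linear system -5x + 14y - 2z = -71, -9x + 8y + 12z = -229, x + 4y + 2z = -39 (e.g. by elimination or Cramer's rule, determinant = 668) gives (5, -5, -12).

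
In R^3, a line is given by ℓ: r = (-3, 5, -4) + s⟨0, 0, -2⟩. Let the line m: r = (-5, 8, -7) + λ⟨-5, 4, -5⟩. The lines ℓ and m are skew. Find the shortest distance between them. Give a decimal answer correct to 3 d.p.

Common perpendicular direction n = (0, 0, -2) × (-5, 4, -5) = (8, 10, 0).
With w = (-5, 8, -7) − (-3, 5, -4) = (-2, 3, -3), w · n = 14.
Distance = |w · n| / |n| = |14| / √164 ≈ 1.093.

1.093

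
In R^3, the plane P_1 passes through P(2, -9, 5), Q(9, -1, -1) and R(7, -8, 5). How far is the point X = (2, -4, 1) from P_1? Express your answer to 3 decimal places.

0.400

PQ = (7, 8, -6), PR = (5, 1, 0); a normal to P_1 is PQ × PR = (6, -30, -33).
Using P: P_1 has equation 6x - 30y - 33z = 117.
n·X − d = (6)·(2) + (-30)·(-4) + (-33)·(1) − 117 = -18; |n| = √2025.
Distance = |-18| / √2025 = 18/√2025 ≈ 0.400.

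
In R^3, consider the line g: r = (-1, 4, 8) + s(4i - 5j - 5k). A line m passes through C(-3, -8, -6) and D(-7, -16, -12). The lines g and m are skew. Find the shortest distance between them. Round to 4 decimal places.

A direction vector for m is D − C = (-4, -8, -6).
Common perpendicular direction n = (4, -5, -5) × (-4, -8, -6) = (-10, 44, -52).
With w = (-3, -8, -6) − (-1, 4, 8) = (-2, -12, -14), w · n = 220.
Distance = |w · n| / |n| = |220| / √4740 ≈ 3.1955.

3.1955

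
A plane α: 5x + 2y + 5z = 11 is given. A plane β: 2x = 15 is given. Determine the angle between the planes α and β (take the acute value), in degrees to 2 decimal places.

47.12

cos θ = |n₁·n₂| / (|n₁||n₂|) = |10| / (√54 · √4).
θ = arccos(0.68041) ≈ 47.12°.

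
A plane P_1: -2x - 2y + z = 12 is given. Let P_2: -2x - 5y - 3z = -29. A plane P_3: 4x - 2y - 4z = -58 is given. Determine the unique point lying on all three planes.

(-5, 3, 8)

Solving the 3×3 linear system -2x - 2y + z = 12, -2x - 5y - 3z = -29, 4x - 2y - 4z = -58 (e.g. by elimination or Cramer's rule, determinant = 36) gives (-5, 3, 8).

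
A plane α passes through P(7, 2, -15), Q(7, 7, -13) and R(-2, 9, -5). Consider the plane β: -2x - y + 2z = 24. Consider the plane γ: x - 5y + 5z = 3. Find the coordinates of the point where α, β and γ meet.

(-12, -6, -3)

PQ = (0, 5, 2), PR = (-9, 7, 10); a normal to α is PQ × PR = (36, -18, 45).
Using P: α has equation 36x - 18y + 45z = -459.
Solving the 3×3 linear system 36x - 18y + 45z = -459, -2x - y + 2z = 24, x - 5y + 5z = 3 (e.g. by elimination or Cramer's rule, determinant = 459) gives (-12, -6, -3).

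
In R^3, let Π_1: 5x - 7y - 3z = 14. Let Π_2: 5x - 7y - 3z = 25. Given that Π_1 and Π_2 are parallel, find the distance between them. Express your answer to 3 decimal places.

1.207

Same normal n = (5, -7, -3) with |n| = √83; distance = |14 − 25| / |n| = 11/√83 ≈ 1.207.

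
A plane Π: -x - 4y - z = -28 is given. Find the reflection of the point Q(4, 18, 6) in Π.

λ = (n·Q − d)/|n|² = (-82 − (-28))/18 = -3.
Reflection = Q − 2λn = (4, 18, 6) − (-6)·(-1, -4, -1) = (-2, -6, 0).

(-2, -6, 0)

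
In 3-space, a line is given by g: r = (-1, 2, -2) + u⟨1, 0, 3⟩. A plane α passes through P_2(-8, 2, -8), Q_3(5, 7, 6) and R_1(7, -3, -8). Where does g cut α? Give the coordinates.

P_2Q_3 = (13, 5, 14), P_2R_1 = (15, -5, 0); a normal to α is P_2Q_3 × P_2R_1 = (70, 210, -140).
Using P_2: α has equation 70x + 210y - 140z = 980.
Substitute r = (-1, 2, -2) + t(1, 0, 3) into the plane: 630 + (-350)t = 980, so t = -1.
Intersection: (-1, 2, -2) + (-1)·(1, 0, 3) = (-2, 2, -5).

(-2, 2, -5)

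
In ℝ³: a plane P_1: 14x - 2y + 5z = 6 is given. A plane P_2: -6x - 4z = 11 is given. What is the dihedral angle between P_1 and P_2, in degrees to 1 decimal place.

16.0

cos θ = |n₁·n₂| / (|n₁||n₂|) = |-104| / (√225 · √52).
θ = arccos(0.96148) ≈ 16.0°.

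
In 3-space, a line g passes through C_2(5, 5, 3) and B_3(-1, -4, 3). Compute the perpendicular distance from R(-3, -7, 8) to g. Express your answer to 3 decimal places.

5.000

A direction vector for g is B_3 − C_2 = (-6, -9, 0).
Taking (5, 5, 3) on g with direction v = (-6, -9, 0): w = R − (5, 5, 3) = (-8, -12, 5), and w × v = (45, -30, 0).
Distance = |w × v| / |v| = √2925 / √117 ≈ 5.000.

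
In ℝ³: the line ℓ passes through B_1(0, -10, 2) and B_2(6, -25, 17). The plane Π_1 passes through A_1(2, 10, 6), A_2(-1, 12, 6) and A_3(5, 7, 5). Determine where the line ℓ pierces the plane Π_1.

(-4, 0, -8)

A direction vector for ℓ is B_2 − B_1 = (6, -15, 15).
A_1A_2 = (-3, 2, 0), A_1A_3 = (3, -3, -1); a normal to Π_1 is A_1A_2 × A_1A_3 = (-2, -3, 3).
Using A_1: Π_1 has equation -2x - 3y + 3z = -16.
Substitute r = (0, -10, 2) + t(6, -15, 15) into the plane: 36 + 78t = -16, so t = -2/3.
Intersection: (0, -10, 2) + (-2/3)·(6, -15, 15) = (-4, 0, -8).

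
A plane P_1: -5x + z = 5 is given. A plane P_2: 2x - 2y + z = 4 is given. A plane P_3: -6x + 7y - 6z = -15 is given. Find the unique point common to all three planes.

Solving the 3×3 linear system -5x + z = 5, 2x - 2y + z = 4, -6x + 7y - 6z = -15 (e.g. by elimination or Cramer's rule, determinant = -23) gives (-1, -3, 0).

(-1, -3, 0)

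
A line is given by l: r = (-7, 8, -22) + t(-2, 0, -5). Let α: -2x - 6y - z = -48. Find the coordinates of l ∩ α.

Substitute r = (-7, 8, -22) + t(-2, 0, -5) into the plane: -12 + 9t = -48, so t = -4.
Intersection: (-7, 8, -22) + (-4)·(-2, 0, -5) = (1, 8, -2).

(1, 8, -2)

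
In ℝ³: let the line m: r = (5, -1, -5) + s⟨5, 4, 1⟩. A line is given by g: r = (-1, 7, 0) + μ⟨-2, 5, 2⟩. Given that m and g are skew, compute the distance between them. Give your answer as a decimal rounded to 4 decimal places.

1.4471

Common perpendicular direction n = (5, 4, 1) × (-2, 5, 2) = (3, -12, 33).
With w = (-1, 7, 0) − (5, -1, -5) = (-6, 8, 5), w · n = 51.
Distance = |w · n| / |n| = |51| / √1242 ≈ 1.4471.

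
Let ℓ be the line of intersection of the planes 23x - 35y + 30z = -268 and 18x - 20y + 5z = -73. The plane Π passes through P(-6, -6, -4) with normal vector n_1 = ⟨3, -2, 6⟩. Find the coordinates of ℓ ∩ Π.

(4, 6, -5)

Direction of ℓ: (23, -35, 30) × (18, -20, 5) = (425, 425, 170).
A point on ℓ: solving the two plane equations with x = 14 gives (14, 16, -1).
Π: n_1·r = n_1·P gives 3x - 2y + 6z = -30.
Substitute r = (14, 16, -1) + t(425, 425, 170) into the plane: 4 + 1445t = -30, so t = -2/85.
Intersection: (14, 16, -1) + (-2/85)·(425, 425, 170) = (4, 6, -5).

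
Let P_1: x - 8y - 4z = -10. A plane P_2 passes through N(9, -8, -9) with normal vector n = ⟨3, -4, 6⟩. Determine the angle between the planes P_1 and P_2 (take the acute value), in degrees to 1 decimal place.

81.0

P_2: n·r = n·N gives 3x - 4y + 6z = 5.
cos θ = |n₁·n₂| / (|n₁||n₂|) = |11| / (√81 · √61).
θ = arccos(0.15649) ≈ 81.0°.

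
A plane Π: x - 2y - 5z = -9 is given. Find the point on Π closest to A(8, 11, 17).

(11, 5, 2)

Foot = A − λn with λ = (n·A − d)/|n|² = (-99 − (-9))/30 = -3.
Foot = (8, 11, 17) − (-3)·(1, -2, -5) = (11, 5, 2).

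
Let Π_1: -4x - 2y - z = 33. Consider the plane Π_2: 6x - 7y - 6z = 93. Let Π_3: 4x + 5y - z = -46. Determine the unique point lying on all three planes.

Solving the 3×3 linear system -4x - 2y - z = 33, 6x - 7y - 6z = 93, 4x + 5y - z = -46 (e.g. by elimination or Cramer's rule, determinant = -170) gives (-2, -9, -7).

(-2, -9, -7)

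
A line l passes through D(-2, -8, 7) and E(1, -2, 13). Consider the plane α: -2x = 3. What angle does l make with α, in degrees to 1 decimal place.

19.5

A direction vector for l is E − D = (3, 6, 6).
sin θ = |n·v| / (|n||v|) = |-6| / (√4 · √81) = 0.33333.
θ ≈ 19.5°.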